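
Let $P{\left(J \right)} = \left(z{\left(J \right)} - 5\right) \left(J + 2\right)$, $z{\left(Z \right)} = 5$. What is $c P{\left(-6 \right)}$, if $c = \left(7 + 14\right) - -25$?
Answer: $0$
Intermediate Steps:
$P{\left(J \right)} = 0$ ($P{\left(J \right)} = \left(5 - 5\right) \left(J + 2\right) = 0 \left(2 + J\right) = 0$)
$c = 46$ ($c = 21 + 25 = 46$)
$c P{\left(-6 \right)} = 46 \cdot 0 = 0$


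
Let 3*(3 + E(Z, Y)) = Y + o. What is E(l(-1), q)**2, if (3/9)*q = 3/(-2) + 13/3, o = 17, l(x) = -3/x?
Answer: 121/4 ≈ 30.250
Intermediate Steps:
q = 17/2 (q = 3*(3/(-2) + 13/3) = 3*(3*(-1/2) + 13*(1/3)) = 3*(-3/2 + 13/3) = 3*(17/6) = 17/2 ≈ 8.5000)
E(Z, Y) = 8/3 + Y/3 (E(Z, Y) = -3 + (Y + 17)/3 = -3 + (17 + Y)/3 = -3 + (17/3 + Y/3) = 8/3 + Y/3)
E(l(-1), q)**2 = (8/3 + (1/3)*(17/2))**2 = (8/3 + 17/6)**2 = (11/2)**2 = 121/4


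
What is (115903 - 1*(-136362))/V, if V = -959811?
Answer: -252265/959811 ≈ -0.26283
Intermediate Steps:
(115903 - 1*(-136362))/V = (115903 - 1*(-136362))/(-959811) = (115903 + 136362)*(-1/959811) = 252265*(-1/959811) = -252265/959811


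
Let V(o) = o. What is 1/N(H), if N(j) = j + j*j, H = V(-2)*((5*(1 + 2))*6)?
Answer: 1/32220 ≈ 3.1037e-5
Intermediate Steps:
H = -180 (H = -2*5*(1 + 2)*6 = -2*5*3*6 = -30*6 = -2*90 = -180)
N(j) = j + j²
1/N(H) = 1/(-180*(1 - 180)) = 1/(-180*(-179)) = 1/32220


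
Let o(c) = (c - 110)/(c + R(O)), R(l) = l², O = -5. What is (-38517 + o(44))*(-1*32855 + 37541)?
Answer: -4151388318/23 ≈ -1.8050e+8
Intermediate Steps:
o(c) = (-110 + c)/(25 + c) (o(c) = (c - 110)/(c + (-5)²) = (-110 + c)/(c + 25) = (-110 + c)/(25 + c))
(-38517 + o(44))*(-1*32855 + 37541) = (-38517 + (-110 + 44)/(25 + 44))*(-1*32855 + 37541) = (-38517 - 66/69)*(-32855 + 37541) = (-38517 + (1/69)*(-66))*4686 = (-38517 - 22/23)*4686 = -885913/23*4686 = -4151388318/23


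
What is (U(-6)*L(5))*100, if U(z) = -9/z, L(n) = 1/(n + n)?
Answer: 15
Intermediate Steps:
L(n) = 1/(2*n)
(U(-6)*L(5))*100 = ((-9/(-6))*((½)/5))*100 = ((-9*(-⅙))*((½)*(⅕)))*100 = ((3/2)*(⅒))*100 = (3/20)*100 = 15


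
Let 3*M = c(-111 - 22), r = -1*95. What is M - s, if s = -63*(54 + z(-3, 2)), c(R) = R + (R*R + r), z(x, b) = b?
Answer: 28045/3 ≈ 9348.3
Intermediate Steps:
r = -95
c(R) = -95 + R + R**2 (c(R) = R + (R*R - 95) = R + (R**2 - 95) = R + (-95 + R**2) = -95 + R + R**2)
s = -3528 (s = -63*(54 + 2) = -63*56 = -3528)
M = 17461/3 (M = (-95 + (-111 - 22) + (-111 - 22)**2)/3 = (-95 - 133 + (-133)**2)/3 = (-95 - 133 + 17689)/3 = (1/3)*17461 = 17461/3 ≈ 5820.3)
M - s = 17461/3 - 1*(-3528) = 17461/3 + 3528 = 28045/3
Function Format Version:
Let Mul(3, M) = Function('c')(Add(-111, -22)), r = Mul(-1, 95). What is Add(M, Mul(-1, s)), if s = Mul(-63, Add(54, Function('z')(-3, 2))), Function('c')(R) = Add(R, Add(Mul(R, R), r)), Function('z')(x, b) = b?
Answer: Rational(28045, 3) ≈ 9348.3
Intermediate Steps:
r = -95
Function('c')(R) = Add(-95, R, Pow(R, 2)) (Function('c')(R) = Add(R, Add(Mul(R, R), -95)) = Add(R, Add(Pow(R, 2), -95)) = Add(R, Add(-95, Pow(R, 2))) = Add(-95, R, Pow(R, 2)))
s = -3528 (s = Mul(-63, Add(54, 2)) = Mul(-63, 56) = -3528)
M = Rational(17461, 3) (M = Mul(Rational(1, 3), Add(-95, Add(-111, -22), Pow(Add(-111, -22), 2))) = Mul(Rational(1, 3), Add(-95, -133, Pow(-133, 2))) = Mul(Rational(1, 3), Add(-95, -133, 17689)) = Mul(Rational(1, 3), 17461) = Rational(17461, 3) ≈ 5820.3)
Add(M, Mul(-1, s)) = Add(Rational(17461, 3), Mul(-1, -3528)) = Add(Rational(17461, 3), 3528) = Rational(28045, 3)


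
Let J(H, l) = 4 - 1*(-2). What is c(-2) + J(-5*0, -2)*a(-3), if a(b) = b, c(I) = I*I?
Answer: -14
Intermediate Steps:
c(I) = I**2
J(H, l) = 6 (J(H, l) = 4 + 2 = 6)
c(-2) + J(-5*0, -2)*a(-3) = (-2)**2 + 6*(-3) = 4 - 18 = -14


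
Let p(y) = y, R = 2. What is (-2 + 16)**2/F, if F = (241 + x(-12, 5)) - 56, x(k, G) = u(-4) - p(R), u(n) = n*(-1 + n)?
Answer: 28/29 ≈ 0.96552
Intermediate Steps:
x(k, G) = 18 (x(k, G) = -4*(-1 - 4) - 1*2 = -4*(-5) - 2 = 20 - 2 = 18)
F = 203 (F = (241 + 18) - 56 = 259 - 56 = 203)
(-2 + 16)**2/F = (-2 + 16)**2/203 = 14**2*(1/203) = 196*(1/203) = 28/29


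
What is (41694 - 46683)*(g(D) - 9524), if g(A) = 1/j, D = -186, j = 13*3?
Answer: 617696405/13 ≈ 4.7515e+7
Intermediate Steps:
j = 39
g(A) = 1/39
(41694 - 46683)*(g(D) - 9524) = (41694 - 46683)*(1/39 - 9524) = -4989*(-371435/39) = 617696405/13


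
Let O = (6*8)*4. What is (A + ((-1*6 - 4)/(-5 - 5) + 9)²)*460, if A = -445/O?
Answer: 2156825/48 ≈ 44934.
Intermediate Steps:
O = 192 (O = 48*4 = 192)
A = -445/192 ≈ -2.3177
(A + ((-1*6 - 4)/(-5 - 5) + 9)²)*460 = (-445/192 + ((-1*6 - 4)/(-5 - 5) + 9)²)*460 = (-445/192 + ((-6 - 4)/(-10) + 9)²)*460 = (-445/192 + (-10*(-⅒) + 9)²)*460 = (-445/192 + (1 + 9)²)*460 = (-445/192 + 10²)*460 = (-445/192 + 100)*460 = (18755/192)*460 = 2156825/48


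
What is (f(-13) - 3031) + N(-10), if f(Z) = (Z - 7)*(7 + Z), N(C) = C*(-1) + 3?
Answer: -2898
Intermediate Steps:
N(C) = 3 - C (N(C) = -C + 3 = 3 - C)
f(Z) = (-7 + Z)*(7 + Z)
(f(-13) - 3031) + N(-10) = ((-49 + (-13)**2) - 3031) + (3 - 1*(-10)) = ((-49 + 169) - 3031) + (3 + 10) = (120 - 3031) + 13 = -2911 + 13 = -2898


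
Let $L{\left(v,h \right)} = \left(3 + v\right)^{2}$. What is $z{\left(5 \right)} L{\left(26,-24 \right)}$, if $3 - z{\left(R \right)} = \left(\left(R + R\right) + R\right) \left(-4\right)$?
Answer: $52983$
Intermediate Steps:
$z{\left(R \right)} = 3 + 12 R$ ($z{\left(R \right)} = 3 - \left(\left(R + R\right) + R\right) \left(-4\right) = 3 - \left(2 R + R\right) \left(-4\right) = 3 - 3 R \left(-4\right) = 3 - - 12 R = 3 + 12 R$)
$z{\left(5 \right)} L{\left(26,-24 \right)} = \left(3 + 12 \cdot 5\right) \left(3 + 26\right)^{2} = \left(3 + 60\right) 29^{2} = 63 \cdot 841 = 52983$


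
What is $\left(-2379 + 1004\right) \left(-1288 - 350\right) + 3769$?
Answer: $2256019$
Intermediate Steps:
$\left(-2379 + 1004\right) \left(-1288 - 350\right) + 3769 = \left(-1375\right) \left(-1638\right) + 3769 = 2252250 + 3769 = 2256019$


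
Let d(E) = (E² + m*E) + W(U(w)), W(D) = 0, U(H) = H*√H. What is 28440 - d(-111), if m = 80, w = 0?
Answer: 24999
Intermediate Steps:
U(H) = H^(3/2)
d(E) = E² + 80*E (d(E) = (E² + 80*E) + 0 = E² + 80*E)
28440 - d(-111) = 28440 - (-111)*(80 - 111) = 28440 - (-111)*(-31) = 28440 - 1*3441 = 28440 - 3441 = 24999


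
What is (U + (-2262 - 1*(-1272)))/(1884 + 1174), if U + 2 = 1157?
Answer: 15/278 ≈ 0.053957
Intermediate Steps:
U = 1155 (U = -2 + 1157 = 1155)
(U + (-2262 - 1*(-1272)))/(1884 + 1174) = (1155 + (-2262 - 1*(-1272)))/(1884 + 1174) = (1155 + (-2262 + 1272))/3058 = (1155 - 990)*(1/3058) = 165*(1/3058) = 15/278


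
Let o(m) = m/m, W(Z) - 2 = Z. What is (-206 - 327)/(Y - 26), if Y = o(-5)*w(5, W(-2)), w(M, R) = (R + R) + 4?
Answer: 533/22 ≈ 24.227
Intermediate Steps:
W(Z) = 2 + Z
w(M, R) = 4 + 2*R (w(M, R) = 2*R + 4 = 4 + 2*R)
o(m) = 1
Y = 4 (Y = 1*(4 + 2*(2 - 2)) = 1*(4 + 2*0) = 1*(4 + 0) = 1*4 = 4)
(-206 - 327)/(Y - 26) = (-206 - 327)/(4 - 26) = -533/(-22) = -533*(-1/22) = 533/22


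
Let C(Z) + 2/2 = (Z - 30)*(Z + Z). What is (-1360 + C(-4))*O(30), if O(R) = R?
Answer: -32670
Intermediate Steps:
C(Z) = -1 + 2*Z*(-30 + Z) (C(Z) = -1 + (Z - 30)*(Z + Z) = -1 + (-30 + Z)*(2*Z) = -1 + 2*Z*(-30 + Z))
(-1360 + C(-4))*O(30) = (-1360 + (-1 - 60*(-4) + 2*(-4)**2))*30 = (-1360 + (-1 + 240 + 2*16))*30 = (-1360 + (-1 + 240 + 32))*30 = (-1360 + 271)*30 = -1089*30 = -32670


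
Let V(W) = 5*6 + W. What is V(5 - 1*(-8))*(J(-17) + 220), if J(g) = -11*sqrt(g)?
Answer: 9460 - 473*I*sqrt(17) ≈ 9460.0 - 1950.2*I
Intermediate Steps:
V(W) = 30 + W
V(5 - 1*(-8))*(J(-17) + 220) = (30 + (5 - 1*(-8)))*(-11*I*sqrt(17) + 220) = (30 + (5 + 8))*(-11*I*sqrt(17) + 220) = (30 + 13)*(-11*I*sqrt(17) + 220) = 43*(220 - 11*I*sqrt(17)) = 9460 - 473*I*sqrt(17)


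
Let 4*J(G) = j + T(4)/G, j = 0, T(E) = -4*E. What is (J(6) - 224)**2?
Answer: 454276/9 ≈ 50475.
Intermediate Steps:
J(G) = -4/G (J(G) = (0 + (-4*4)/G)/4 = (0 - 16/G)/4 = (-16/G)/4 = -4/G)
(J(6) - 224)**2 = (-4/6 - 224)**2 = (-4*1/6 - 224)**2 = (-2/3 - 224)**2 = (-674/3)**2 = 454276/9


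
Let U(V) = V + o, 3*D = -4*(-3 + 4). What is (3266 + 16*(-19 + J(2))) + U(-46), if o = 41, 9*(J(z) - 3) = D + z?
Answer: 81167/27 ≈ 3006.2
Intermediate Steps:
D = -4/3 (D = (-4*(-3 + 4))/3 = (-4*1)/3 = (⅓)*(-4) = -4/3 ≈ -1.3333)
J(z) = 77/27 + z/9 (J(z) = 3 + (-4/3 + z)/9 = 3 + (-4/27 + z/9) = 77/27 + z/9)
U(V) = 41 + V (U(V) = V + 41 = 41 + V)
(3266 + 16*(-19 + J(2))) + U(-46) = (3266 + 16*(-19 + (77/27 + (⅑)*2))) + (41 - 46) = (3266 + 16*(-19 + (77/27 + 2/9))) - 5 = (3266 + 16*(-19 + 83/27)) - 5 = (3266 + 16*(-430/27)) - 5 = (3266 - 6880/27) - 5 = 81302/27 - 5 = 81167/27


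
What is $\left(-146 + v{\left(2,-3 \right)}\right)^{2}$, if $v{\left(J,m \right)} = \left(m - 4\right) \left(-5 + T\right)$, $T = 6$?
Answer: $23409$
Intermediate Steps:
$v{\left(J,m \right)} = -4 + m$ ($v{\left(J,m \right)} = \left(m - 4\right) \left(-5 + 6\right) = \left(-4 + m\right) 1 = -4 + m$)
$\left(-146 + v{\left(2,-3 \right)}\right)^{2} = \left(-146 - 7\right)^{2} = \left(-153\right)^{2} = 23409$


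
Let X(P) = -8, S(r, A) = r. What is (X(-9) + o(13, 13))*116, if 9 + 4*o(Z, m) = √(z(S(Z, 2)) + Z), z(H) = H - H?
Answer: -1189 + 29*√13 ≈ -1084.4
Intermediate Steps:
z(H) = 0
o(Z, m) = -9/4 + √Z/4 (o(Z, m) = -9/4 + √(0 + Z)/4 = -9/4 + √Z/4)
(X(-9) + o(13, 13))*116 = (-8 + (-9/4 + √13/4))*116 = (-41/4 + √13/4)*116 = -1189 + 29*√13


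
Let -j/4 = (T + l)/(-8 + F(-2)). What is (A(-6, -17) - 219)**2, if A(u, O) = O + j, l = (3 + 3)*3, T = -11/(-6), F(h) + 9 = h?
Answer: 174609796/3249 ≈ 53743.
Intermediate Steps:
F(h) = -9 + h
T = 11/6 (T = -11*(-1/6) = 11/6 ≈ 1.8333)
l = 18 (l = 6*3 = 18)
j = 238/57 (j = -4*(11/6 + 18)/(-8 + (-9 - 2)) = -238/(3*(-8 - 11)) = -238/(3*(-19)) = -238*(-1)/(3*19) = -4*(-119/114) = 238/57 ≈ 4.1754)
A(u, O) = 238/57 + O (A(u, O) = O + 238/57 = 238/57 + O)
(A(-6, -17) - 219)**2 = ((238/57 - 17) - 219)**2 = (-731/57 - 219)**2 = (-13214/57)**2 = 174609796/3249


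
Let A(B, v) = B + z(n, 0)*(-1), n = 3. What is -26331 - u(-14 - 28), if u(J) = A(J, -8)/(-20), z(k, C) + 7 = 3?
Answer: -263329/10 ≈ -26333.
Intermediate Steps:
z(k, C) = -4 (z(k, C) = -7 + 3 = -4)
A(B, v) = 4 + B (A(B, v) = B - 4*(-1) = B + 4 = 4 + B)
u(J) = -⅕ - J/20 (u(J) = (4 + J)/(-20) = (4 + J)*(-1/20) = -⅕ - J/20)
-26331 - u(-14 - 28) = -26331 - (-⅕ - (-14 - 28)/20) = -26331 - (-⅕ - 1/20*(-42)) = -26331 - (-⅕ + 21/10) = -26331 - 1*19/10 = -26331 - 19/10 = -263329/10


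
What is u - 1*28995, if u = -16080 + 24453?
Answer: -20622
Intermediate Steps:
u = 8373
u - 1*28995 = 8373 - 1*28995 = 8373 - 28995 = -20622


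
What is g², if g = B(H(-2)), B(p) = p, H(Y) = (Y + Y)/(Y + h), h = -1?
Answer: 16/9 ≈ 1.7778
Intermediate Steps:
H(Y) = 2*Y/(-1 + Y) (H(Y) = (Y + Y)/(Y - 1) = (2*Y)/(-1 + Y) = 2*Y/(-1 + Y))
g = 4/3 (g = 2*(-2)/(-1 - 2) = 2*(-2)/(-3) = 2*(-2)*(-⅓) = 4/3 ≈ 1.3333)
g² = (4/3)² = 16/9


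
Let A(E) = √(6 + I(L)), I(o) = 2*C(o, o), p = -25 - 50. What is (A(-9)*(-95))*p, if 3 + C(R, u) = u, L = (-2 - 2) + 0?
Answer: 14250*I*√2 ≈ 20153.0*I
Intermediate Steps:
L = -4 (L = -4 + 0 = -4)
p = -75
C(R, u) = -3 + u
I(o) = -6 + 2*o (I(o) = 2*(-3 + o) = -6 + 2*o)
A(E) = 2*I*√2 (A(E) = √(6 + (-6 + 2*(-4))) = √(6 + (-6 - 8)) = √(6 - 14) = √(-8) = 2*I*√2)
(A(-9)*(-95))*p = ((2*I*√2)*(-95))*(-75) = -190*I*√2*(-75) = 14250*I*√2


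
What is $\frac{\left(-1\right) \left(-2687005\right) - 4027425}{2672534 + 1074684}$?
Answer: $- \frac{670210}{1873609} \approx -0.35771$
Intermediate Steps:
$\frac{\left(-1\right) \left(-2687005\right) - 4027425}{2672534 + 1074684} = \frac{2687005 - 4027425}{3747218} = \left(-1340420\right) \frac{1}{3747218} = - \frac{670210}{1873609}$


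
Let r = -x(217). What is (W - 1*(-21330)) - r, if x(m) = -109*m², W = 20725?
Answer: -5090646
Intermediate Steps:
r = 5132701 (r = -(-109)*217² = -(-109)*47089 = -1*(-5132701) = 5132701)
(W - 1*(-21330)) - r = (20725 - 1*(-21330)) - 1*5132701 = (20725 + 21330) - 5132701 = 42055 - 5132701 = -5090646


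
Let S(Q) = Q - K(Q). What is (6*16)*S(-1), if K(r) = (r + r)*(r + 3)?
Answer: 288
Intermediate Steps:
K(r) = 2*r*(3 + r) (K(r) = (2*r)*(3 + r) = 2*r*(3 + r))
S(Q) = Q - 2*Q*(3 + Q)
(6*16)*S(-1) = (6*16)*(-(-5 - 2*(-1))) = 96*(-(-5 + 2)) = 96*(-1*(-3)) = 96*3 = 288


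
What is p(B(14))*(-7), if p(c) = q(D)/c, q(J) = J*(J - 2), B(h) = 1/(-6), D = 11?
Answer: 4158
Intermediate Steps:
B(h) = -⅙
q(J) = J*(-2 + J)
p(c) = 99/c (p(c) = (11*(-2 + 11))/c = (11*9)/c = 99/c)
p(B(14))*(-7) = (99/(-⅙))*(-7) = (99*(-6))*(-7) = -594*(-7) = 4158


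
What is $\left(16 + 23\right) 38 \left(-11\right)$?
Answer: $-16302$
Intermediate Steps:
$\left(16 + 23\right) 38 \left(-11\right) = 39 \cdot 38 \left(-11\right) = 1482 \left(-11\right) = -16302$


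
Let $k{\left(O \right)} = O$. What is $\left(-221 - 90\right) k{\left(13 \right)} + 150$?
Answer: $-3893$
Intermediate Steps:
$\left(-221 - 90\right) k{\left(13 \right)} + 150 = \left(-221 - 90\right) 13 + 150 = \left(-311\right) 13 + 150 = -4043 + 150 = -3893$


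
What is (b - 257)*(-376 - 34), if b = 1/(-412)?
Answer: 21706425/206 ≈ 1.0537e+5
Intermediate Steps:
b = -1/412 ≈ -0.0024272
(b - 257)*(-376 - 34) = (-1/412 - 257)*(-376 - 34) = -105885/412*(-410) = 21706425/206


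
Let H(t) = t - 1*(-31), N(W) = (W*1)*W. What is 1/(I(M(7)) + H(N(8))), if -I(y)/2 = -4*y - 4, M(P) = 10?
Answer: 1/183 ≈ 0.0054645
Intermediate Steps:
I(y) = 8 + 8*y (I(y) = -2*(-4*y - 4) = -2*(-4 - 4*y) = 8 + 8*y)
N(W) = W² (N(W) = W*W = W²)
H(t) = 31 + t (H(t) = t + 31 = 31 + t)
1/(I(M(7)) + H(N(8))) = 1/((8 + 8*10) + (31 + 8²)) = 1/((8 + 80) + (31 + 64)) = 1/(88 + 95) = 1/183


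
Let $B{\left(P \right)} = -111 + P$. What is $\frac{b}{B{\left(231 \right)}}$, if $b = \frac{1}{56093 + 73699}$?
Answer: $\frac{1}{15575040} \approx 6.4205 \cdot 10^{-8}$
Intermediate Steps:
$b = \frac{1}{129792} \approx 7.7046 \cdot 10^{-6}$
$\frac{b}{B{\left(231 \right)}} = \frac{1}{129792 \left(-111 + 231\right)} = \frac{1}{129792 \cdot 120} = \frac{1}{129792} \cdot \frac{1}{120} = \frac{1}{15575040}$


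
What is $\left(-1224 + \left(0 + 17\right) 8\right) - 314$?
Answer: $-1402$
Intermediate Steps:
$\left(-1224 + \left(0 + 17\right) 8\right) - 314 = \left(-1224 + 17 \cdot 8\right) - 314 = \left(-1224 + 136\right) - 314 = -1088 - 314 = -1402$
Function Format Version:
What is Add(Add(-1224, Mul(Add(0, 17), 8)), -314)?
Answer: -1402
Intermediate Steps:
Add(Add(-1224, Mul(Add(0, 17), 8)), -314) = Add(Add(-1224, Mul(17, 8)), -314) = Add(Add(-1224, 136), -314) = Add(-1088, -314) = -1402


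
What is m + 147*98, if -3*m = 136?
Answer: 43082/3 ≈ 14361.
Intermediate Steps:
m = -136/3 (m = -⅓*136 = -136/3 ≈ -45.333)
m + 147*98 = -136/3 + 147*98 = -136/3 + 14406 = 43082/3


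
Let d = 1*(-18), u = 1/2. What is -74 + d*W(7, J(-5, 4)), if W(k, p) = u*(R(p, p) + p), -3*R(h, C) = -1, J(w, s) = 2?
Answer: -95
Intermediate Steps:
R(h, C) = ⅓ (R(h, C) = -⅓*(-1) = ⅓)
u = ½ ≈ 0.50000
d = -18
W(k, p) = ⅙ + p/2 (W(k, p) = (⅓ + p)/2 = ⅙ + p/2)
-74 + d*W(7, J(-5, 4)) = -74 - 18*(⅙ + (½)*2) = -74 - 18*(⅙ + 1) = -74 - 18*7/6 = -74 - 21 = -95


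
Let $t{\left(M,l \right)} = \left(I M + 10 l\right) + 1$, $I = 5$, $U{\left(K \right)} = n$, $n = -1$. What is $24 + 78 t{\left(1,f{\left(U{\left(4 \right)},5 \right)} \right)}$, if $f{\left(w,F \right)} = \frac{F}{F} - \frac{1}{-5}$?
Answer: $1428$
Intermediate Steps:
$U{\left(K \right)} = -1$
$f{\left(w,F \right)} = \frac{6}{5}$ ($f{\left(w,F \right)} = 1 - - \frac{1}{5} = 1 + \frac{1}{5} = \frac{6}{5}$)
$t{\left(M,l \right)} = 1 + 5 M + 10 l$ ($t{\left(M,l \right)} = \left(5 M + 10 l\right) + 1 = 1 + 5 M + 10 l$)
$24 + 78 t{\left(1,f{\left(U{\left(4 \right)},5 \right)} \right)} = 24 + 78 \left(1 + 5 \cdot 1 + 10 \cdot \frac{6}{5}\right) = 24 + 78 \left(1 + 5 + 12\right) = 24 + 78 \cdot 18 = 24 + 1404 = 1428$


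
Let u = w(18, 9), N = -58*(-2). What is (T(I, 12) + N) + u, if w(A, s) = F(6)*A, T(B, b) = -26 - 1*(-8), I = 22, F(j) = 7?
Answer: 224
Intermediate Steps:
T(B, b) = -18 (T(B, b) = -26 + 8 = -18)
w(A, s) = 7*A
N = 116
u = 126 (u = 7*18 = 126)
(T(I, 12) + N) + u = (-18 + 116) + 126 = 98 + 126 = 224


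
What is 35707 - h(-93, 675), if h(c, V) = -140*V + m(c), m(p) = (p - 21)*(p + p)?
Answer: 109003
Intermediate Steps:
m(p) = 2*p*(-21 + p) (m(p) = (-21 + p)*(2*p) = 2*p*(-21 + p))
h(c, V) = -140*V + 2*c*(-21 + c)
35707 - h(-93, 675) = 35707 - (-140*675 + 2*(-93)*(-21 - 93)) = 35707 - (-94500 + 2*(-93)*(-114)) = 35707 - (-94500 + 21204) = 35707 - 1*(-73296) = 35707 + 73296 = 109003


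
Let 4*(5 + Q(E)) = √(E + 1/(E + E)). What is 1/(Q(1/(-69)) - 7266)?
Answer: -1459488/10611937681 - 4*I*√657294/116731314491 ≈ -0.00013753 - 2.7781e-8*I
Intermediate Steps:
Q(E) = -5 + √(E + 1/(2*E))/4 (Q(E) = -5 + √(E + 1/(E + E))/4 = -5 + √(E + 1/(2*E))/4)
1/(Q(1/(-69)) - 7266) = 1/((-5 + √(2/(1/(-69)) + 4/(-69))/8) - 7266) = 1/((-5 + √(2/(-1/69) + 4*(-1/69))/8) - 7266) = 1/((-5 + √(2*(-69) - 4/69)/8) - 7266) = 1/((-5 + √(-138 - 4/69)/8) - 7266) = 1/((-5 + √(-9526/69)/8) - 7266) = 1/((-5 + (I*√657294/69)/8) - 7266) = 1/((-5 + I*√657294/552) - 7266) = 1/(-7271 + I*√657294/552)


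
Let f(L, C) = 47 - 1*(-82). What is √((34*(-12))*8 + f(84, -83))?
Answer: I*√3135 ≈ 55.991*I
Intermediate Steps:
f(L, C) = 129 (f(L, C) = 47 + 82 = 129)
√((34*(-12))*8 + f(84, -83)) = √((34*(-12))*8 + 129) = √(-408*8 + 129) = √(-3264 + 129) = √(-3135) = I*√3135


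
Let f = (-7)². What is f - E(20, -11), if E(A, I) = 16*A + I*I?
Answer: -392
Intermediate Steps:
f = 49
E(A, I) = I² + 16*A (E(A, I) = 16*A + I² = I² + 16*A)
f - E(20, -11) = 49 - ((-11)² + 16*20) = 49 - (121 + 320) = 49 - 1*441 = 49 - 441 = -392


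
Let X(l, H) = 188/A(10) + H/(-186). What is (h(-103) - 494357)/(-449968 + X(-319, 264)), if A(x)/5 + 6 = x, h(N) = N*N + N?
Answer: 74996905/69743803 ≈ 1.0753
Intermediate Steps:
h(N) = N + N² (h(N) = N² + N = N + N²)
A(x) = -30 + 5*x
X(l, H) = 47/5 - H/186 (X(l, H) = 188/(-30 + 5*10) + H/(-186) = 188/(-30 + 50) + H*(-1/186) = 188/20 - H/186 = 188*(1/20) - H/186 = 47/5 - H/186)
(h(-103) - 494357)/(-449968 + X(-319, 264)) = (-103*(1 - 103) - 494357)/(-449968 + (47/5 - 1/186*264)) = (-103*(-102) - 494357)/(-449968 + (47/5 - 44/31)) = (10506 - 494357)/(-449968 + 1237/155) = -483851/(-69743803/155) = -483851*(-155/69743803) = 74996905/69743803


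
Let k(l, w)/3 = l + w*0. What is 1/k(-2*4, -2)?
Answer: -1/24 ≈ -0.041667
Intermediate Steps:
k(l, w) = 3*l (k(l, w) = 3*(l + w*0) = 3*(l + 0) = 3*l)
1/k(-2*4, -2) = 1/(3*(-2*4)) = 1/(3*(-8)) = 1/(-24) = -1/24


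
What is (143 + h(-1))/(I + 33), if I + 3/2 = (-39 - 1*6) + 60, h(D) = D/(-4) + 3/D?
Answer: 187/62 ≈ 3.0161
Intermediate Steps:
h(D) = 3/D - D/4 (h(D) = D*(-¼) + 3/D = -D/4 + 3/D = 3/D - D/4)
I = 27/2 (I = -3/2 + ((-39 - 1*6) + 60) = -3/2 + ((-39 - 6) + 60) = -3/2 + (-45 + 60) = -3/2 + 15 = 27/2 ≈ 13.500)
(143 + h(-1))/(I + 33) = (143 + (3/(-1) - ¼*(-1)))/(27/2 + 33) = (143 + (3*(-1) + ¼))/(93/2) = (143 + (-3 + ¼))*(2/93) = (143 - 11/4)*(2/93) = (561/4)*(2/93) = 187/62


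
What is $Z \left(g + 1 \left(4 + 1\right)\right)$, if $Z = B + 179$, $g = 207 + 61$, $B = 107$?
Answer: $78078$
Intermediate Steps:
$g = 268$
$Z = 286$ ($Z = 107 + 179 = 286$)
$Z \left(g + 1 \left(4 + 1\right)\right) = 286 \left(268 + 1 \left(4 + 1\right)\right) = 286 \left(268 + 1 \cdot 5\right) = 286 \left(268 + 5\right) = 286 \cdot 273 = 78078$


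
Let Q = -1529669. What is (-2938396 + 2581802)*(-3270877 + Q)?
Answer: 1711845900324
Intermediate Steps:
(-2938396 + 2581802)*(-3270877 + Q) = (-2938396 + 2581802)*(-3270877 - 1529669) = -356594*(-4800546) = 1711845900324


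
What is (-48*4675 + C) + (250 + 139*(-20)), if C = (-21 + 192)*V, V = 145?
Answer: -202135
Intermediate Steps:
C = 24795 (C = (-21 + 192)*145 = 171*145 = 24795)
(-48*4675 + C) + (250 + 139*(-20)) = (-48*4675 + 24795) + (250 + 139*(-20)) = (-224400 + 24795) + (250 - 2780) = -199605 - 2530 = -202135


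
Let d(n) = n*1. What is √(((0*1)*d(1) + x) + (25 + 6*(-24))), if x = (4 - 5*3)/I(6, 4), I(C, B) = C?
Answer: 5*I*√174/6 ≈ 10.992*I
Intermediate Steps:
x = -11/6 (x = (4 - 5*3)/6 = (4 - 15)*(⅙) = -11*⅙ = -11/6 ≈ -1.8333)
d(n) = n
√(((0*1)*d(1) + x) + (25 + 6*(-24))) = √(((0*1)*1 - 11/6) + (25 + 6*(-24))) = √((0*1 - 11/6) + (25 - 144)) = √((0 - 11/6) - 119) = √(-11/6 - 119) = √(-725/6) = 5*I*√174/6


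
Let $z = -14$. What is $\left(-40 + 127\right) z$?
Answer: $-1218$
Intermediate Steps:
$\left(-40 + 127\right) z = \left(-40 + 127\right) \left(-14\right) = 87 \left(-14\right) = -1218$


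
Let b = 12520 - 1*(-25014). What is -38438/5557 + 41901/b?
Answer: -1209888035/208576438 ≈ -5.8007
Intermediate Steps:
b = 37534 (b = 12520 + 25014 = 37534)
-38438/5557 + 41901/b = -38438/5557 + 41901/37534 = -1209888035/208576438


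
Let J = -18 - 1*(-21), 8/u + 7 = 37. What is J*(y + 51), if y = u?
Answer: 769/5 ≈ 153.80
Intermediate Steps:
u = 4/15 (u = 8/(-7 + 37) = 8/30 = 8*(1/30) = 4/15 ≈ 0.26667)
J = 3 (J = -18 + 21 = 3)
y = 4/15 ≈ 0.26667
J*(y + 51) = 3*(4/15 + 51) = 3*(769/15) = 769/5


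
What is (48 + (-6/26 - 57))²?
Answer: 14400/169 ≈ 85.207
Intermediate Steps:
(48 + (-6/26 - 57))² = (48 + (-6*1/26 - 57))² = (48 + (-3/13 - 57))² = (48 - 744/13)² = (-120/13)² = 14400/169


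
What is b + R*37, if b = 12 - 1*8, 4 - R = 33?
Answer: -1069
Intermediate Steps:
R = -29 (R = 4 - 1*33 = 4 - 33 = -29)
b = 4 (b = 12 - 8 = 4)
b + R*37 = 4 - 29*37 = 4 - 1073 = -1069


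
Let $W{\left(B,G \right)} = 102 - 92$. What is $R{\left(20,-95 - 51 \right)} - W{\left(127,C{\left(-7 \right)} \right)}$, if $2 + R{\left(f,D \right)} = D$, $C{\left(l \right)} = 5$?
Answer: $-158$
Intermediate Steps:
$R{\left(f,D \right)} = -2 + D$
$W{\left(B,G \right)} = 10$ ($W{\left(B,G \right)} = 102 - 92 = 10$)
$R{\left(20,-95 - 51 \right)} - W{\left(127,C{\left(-7 \right)} \right)} = \left(-2 - 146\right) - 10 = -148 - 10 = -158$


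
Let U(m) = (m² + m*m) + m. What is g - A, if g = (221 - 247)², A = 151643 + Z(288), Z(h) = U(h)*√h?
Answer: -150967 - 1994112*√2 ≈ -2.9711e+6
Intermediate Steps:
U(m) = m + 2*m² (U(m) = (m² + m²) + m = 2*m² + m = m + 2*m²)
Z(h) = h^(3/2)*(1 + 2*h) (Z(h) = (h*(1 + 2*h))*√h = h^(3/2)*(1 + 2*h))
A = 151643 + 1994112*√2 (A = 151643 + 288^(3/2)*(1 + 2*288) = 151643 + (3456*√2)*(1 + 576) = 151643 + (3456*√2)*577 = 151643 + 1994112*√2 ≈ 2.9717e+6)
g = 676 (g = (-26)² = 676)
g - A = 676 - (151643 + 1994112*√2) = 676 + (-151643 - 1994112*√2) = -150967 - 1994112*√2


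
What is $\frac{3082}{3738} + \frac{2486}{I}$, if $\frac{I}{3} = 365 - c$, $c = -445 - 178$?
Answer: $\frac{511881}{307762} \approx 1.6632$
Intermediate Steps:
$c = -623$
$I = 2964$ ($I = 3 \left(365 - -623\right) = 3 \left(365 + 623\right) = 3 \cdot 988 = 2964$)
$\frac{3082}{3738} + \frac{2486}{I} = \frac{3082}{3738} + \frac{2486}{2964} = 3082 \cdot \frac{1}{3738} + 2486 \cdot \frac{1}{2964} = \frac{1541}{1869} + \frac{1243}{1482} = \frac{511881}{307762}$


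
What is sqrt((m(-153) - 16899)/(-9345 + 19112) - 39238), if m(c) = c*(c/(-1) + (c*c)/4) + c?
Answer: I*sqrt(15008886440035)/19534 ≈ 198.33*I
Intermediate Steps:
m(c) = c + c*(-c + c**2/4) (m(c) = c*(c*(-1) + c**2*(1/4)) + c = c*(-c + c**2/4) + c = c + c*(-c + c**2/4))
sqrt((m(-153) - 16899)/(-9345 + 19112) - 39238) = sqrt((-153*(1 - 1*(-153) + (1/4)*(-153)**2) - 16899)/(-9345 + 19112) - 39238) = sqrt((-153*(1 + 153 + (1/4)*23409) - 16899)/9767 - 39238) = sqrt((-153*(1 + 153 + 23409/4) - 16899)*(1/9767) - 39238) = sqrt((-153*24025/4 - 16899)*(1/9767) - 39238) = sqrt((-3675825/4 - 16899)*(1/9767) - 39238) = sqrt(-3743421/4*1/9767 - 39238) = sqrt(-3743421/39068 - 39238) = sqrt(-1536693605/39068) = I*sqrt(15008886440035)/19534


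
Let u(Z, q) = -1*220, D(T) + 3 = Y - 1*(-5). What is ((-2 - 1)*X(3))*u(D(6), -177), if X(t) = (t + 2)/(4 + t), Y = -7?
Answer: 3300/7 ≈ 471.43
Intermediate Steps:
D(T) = -5 (D(T) = -3 + (-7 - 1*(-5)) = -3 + (-7 + 5) = -3 - 2 = -5)
u(Z, q) = -220
X(t) = (2 + t)/(4 + t)
((-2 - 1)*X(3))*u(D(6), -177) = ((-2 - 1)*((2 + 3)/(4 + 3)))*(-220) = -3*5/7*(-220) = -15/7*(-220) = 3300/7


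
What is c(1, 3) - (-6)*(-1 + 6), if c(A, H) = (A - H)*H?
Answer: 24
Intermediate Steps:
c(A, H) = H*(A - H)
c(1, 3) - (-6)*(-1 + 6) = 3*(1 - 1*3) - (-6)*(-1 + 6) = 3*(1 - 3) - (-6)*5 = 3*(-2) - 2*(-15) = -6 + 30 = 24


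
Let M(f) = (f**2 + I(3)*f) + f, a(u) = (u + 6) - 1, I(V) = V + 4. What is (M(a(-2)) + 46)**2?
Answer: 6241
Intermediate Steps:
I(V) = 4 + V
a(u) = 5 + u (a(u) = (6 + u) - 1 = 5 + u)
M(f) = f**2 + 8*f (M(f) = (f**2 + (4 + 3)*f) + f = (f**2 + 7*f) + f = f**2 + 8*f)
(M(a(-2)) + 46)**2 = ((5 - 2)*(8 + (5 - 2)) + 46)**2 = (3*(8 + 3) + 46)**2 = (3*11 + 46)**2 = (33 + 46)**2 = 79**2 = 6241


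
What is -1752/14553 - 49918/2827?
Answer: -22163926/1246707 ≈ -17.778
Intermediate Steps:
-1752/14553 - 49918/2827 = -1752*1/14553 - 49918*1/2827 = -584/4851 - 4538/257 = -22163926/1246707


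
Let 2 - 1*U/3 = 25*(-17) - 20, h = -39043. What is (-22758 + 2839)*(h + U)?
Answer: 750986138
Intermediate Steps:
U = 1341 (U = 6 - 3*(25*(-17) - 20) = 6 - 3*(-425 - 20) = 6 - 3*(-445) = 6 + 1335 = 1341)
(-22758 + 2839)*(h + U) = (-22758 + 2839)*(-39043 + 1341) = -19919*(-37702) = 750986138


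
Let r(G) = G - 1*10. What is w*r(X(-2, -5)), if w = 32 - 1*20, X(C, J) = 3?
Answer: -84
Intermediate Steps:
w = 12 (w = 32 - 20 = 12)
r(G) = -10 + G (r(G) = G - 10 = -10 + G)
w*r(X(-2, -5)) = 12*(-10 + 3) = 12*(-7) = -84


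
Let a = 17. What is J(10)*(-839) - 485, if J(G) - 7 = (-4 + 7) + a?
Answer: -23138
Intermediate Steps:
J(G) = 27 (J(G) = 7 + ((-4 + 7) + 17) = 7 + (3 + 17) = 7 + 20 = 27)
J(10)*(-839) - 485 = 27*(-839) - 485 = -22653 - 485 = -23138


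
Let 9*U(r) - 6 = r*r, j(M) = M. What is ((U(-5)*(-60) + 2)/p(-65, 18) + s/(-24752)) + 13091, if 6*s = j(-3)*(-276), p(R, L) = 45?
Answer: 21864310981/1670760 ≈ 13086.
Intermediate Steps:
U(r) = 2/3 + r**2/9 (U(r) = 2/3 + (r*r)/9 = 2/3 + r**2/9)
s = 138 (s = (-3*(-276))/6 = (1/6)*828 = 138)
((U(-5)*(-60) + 2)/p(-65, 18) + s/(-24752)) + 13091 = (((2/3 + (1/9)*(-5)**2)*(-60) + 2)/45 + 138/(-24752)) + 13091 = (((2/3 + (1/9)*25)*(-60) + 2)*(1/45) + 138*(-1/24752)) + 13091 = (((2/3 + 25/9)*(-60) + 2)*(1/45) - 69/12376) + 13091 = (((31/9)*(-60) + 2)*(1/45) - 69/12376) + 13091 = ((-620/3 + 2)*(1/45) - 69/12376) + 13091 = (-614/3*1/45 - 69/12376) + 13091 = (-614/135 - 69/12376) + 13091 = -7608179/1670760 + 13091 = 21864310981/1670760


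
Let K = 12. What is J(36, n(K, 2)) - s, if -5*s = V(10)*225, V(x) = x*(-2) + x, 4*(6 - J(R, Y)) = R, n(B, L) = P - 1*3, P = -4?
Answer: -453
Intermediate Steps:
n(B, L) = -7 (n(B, L) = -4 - 1*3 = -4 - 3 = -7)
J(R, Y) = 6 - R/4
V(x) = -x (V(x) = -2*x + x = -x)
s = 450 (s = -(-1*10)*225/5 = -(-2)*225 = -⅕*(-2250) = 450)
J(36, n(K, 2)) - s = (6 - ¼*36) - 1*450 = (6 - 9) - 450 = -3 - 450 = -453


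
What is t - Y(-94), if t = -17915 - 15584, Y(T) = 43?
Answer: -33542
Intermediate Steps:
t = -33499
t - Y(-94) = -33499 - 1*43 = -33499 - 43 = -33542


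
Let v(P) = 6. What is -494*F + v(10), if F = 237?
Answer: -117072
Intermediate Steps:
-494*F + v(10) = -494*237 + 6 = -117078 + 6 = -117072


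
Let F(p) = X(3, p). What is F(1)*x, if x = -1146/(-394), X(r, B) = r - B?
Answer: 1146/197 ≈ 5.8173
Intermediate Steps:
F(p) = 3 - p
x = 573/197 (x = -1146*(-1/394) = 573/197 ≈ 2.9086)
F(1)*x = (3 - 1*1)*(573/197) = (3 - 1)*(573/197) = 2*(573/197) = 1146/197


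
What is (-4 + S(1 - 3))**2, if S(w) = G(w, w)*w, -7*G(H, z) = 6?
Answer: 256/49 ≈ 5.2245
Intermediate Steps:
G(H, z) = -6/7 (G(H, z) = -1/7*6 = -6/7)
S(w) = -6*w/7
(-4 + S(1 - 3))**2 = (-4 - 6*(1 - 3)/7)**2 = (-4 - 6/7*(-2))**2 = (-4 + 12/7)**2 = (-16/7)**2 = 256/49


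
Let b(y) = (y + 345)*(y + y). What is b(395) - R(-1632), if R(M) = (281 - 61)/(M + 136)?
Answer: 19876405/34 ≈ 5.8460e+5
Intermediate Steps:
R(M) = 220/(136 + M)
b(y) = 2*y*(345 + y) (b(y) = (345 + y)*(2*y) = 2*y*(345 + y))
b(395) - R(-1632) = 2*395*(345 + 395) - 220/(136 - 1632) = 2*395*740 - 220/(-1496) = 584600 - 220*(-1)/1496 = 584600 - 1*(-5/34) = 584600 + 5/34 = 19876405/34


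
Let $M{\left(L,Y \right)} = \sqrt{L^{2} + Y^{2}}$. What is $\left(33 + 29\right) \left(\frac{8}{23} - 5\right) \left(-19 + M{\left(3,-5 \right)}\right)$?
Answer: $\frac{126046}{23} - \frac{6634 \sqrt{34}}{23} \approx 3798.4$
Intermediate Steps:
$\left(33 + 29\right) \left(\frac{8}{23} - 5\right) \left(-19 + M{\left(3,-5 \right)}\right) = \left(33 + 29\right) \left(\frac{8}{23} - 5\right) \left(-19 + \sqrt{3^{2} + \left(-5\right)^{2}}\right) = 62 \left(8 \cdot \frac{1}{23} - 5\right) \left(-19 + \sqrt{9 + 25}\right) = 62 \left(\frac{8}{23} - 5\right) \left(-19 + \sqrt{34}\right) = 62 \left(- \frac{107 \left(-19 + \sqrt{34}\right)}{23}\right) = 62 \left(\frac{2033}{23} - \frac{107 \sqrt{34}}{23}\right) = \frac{126046}{23} - \frac{6634 \sqrt{34}}{23}$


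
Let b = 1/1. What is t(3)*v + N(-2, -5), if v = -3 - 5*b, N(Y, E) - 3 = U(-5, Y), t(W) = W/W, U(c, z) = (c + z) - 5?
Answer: -17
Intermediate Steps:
U(c, z) = -5 + c + z
t(W) = 1
N(Y, E) = -7 + Y (N(Y, E) = 3 + (-5 - 5 + Y) = 3 + (-10 + Y) = -7 + Y)
b = 1
v = -8 (v = -3 - 5*1 = -3 - 5 = -8)
t(3)*v + N(-2, -5) = 1*(-8) + (-7 - 2) = -8 - 9 = -17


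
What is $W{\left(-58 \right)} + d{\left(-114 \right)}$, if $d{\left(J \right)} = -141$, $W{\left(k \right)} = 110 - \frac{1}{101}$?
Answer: $- \frac{3132}{101} \approx -31.01$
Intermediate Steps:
$W{\left(k \right)} = \frac{11109}{101}$ ($W{\left(k \right)} = 110 - \frac{1}{101} = \frac{11109}{101}$)
$W{\left(-58 \right)} + d{\left(-114 \right)} = \frac{11109}{101} - 141 = - \frac{3132}{101}$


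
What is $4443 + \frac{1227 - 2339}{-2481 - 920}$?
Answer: $\frac{15111755}{3401} \approx 4443.3$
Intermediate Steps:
$4443 + \frac{1227 - 2339}{-2481 - 920} = 4443 - \frac{1112}{-3401} = 4443 - - \frac{1112}{3401} = 4443 + \frac{1112}{3401} = \frac{15111755}{3401}$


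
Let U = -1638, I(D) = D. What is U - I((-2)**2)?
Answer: -1642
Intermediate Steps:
U - I((-2)**2) = -1638 - 1*(-2)**2 = -1638 - 1*4 = -1638 - 4 = -1642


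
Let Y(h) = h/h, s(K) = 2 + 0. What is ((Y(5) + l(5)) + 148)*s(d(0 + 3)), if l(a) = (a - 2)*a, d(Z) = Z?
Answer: 328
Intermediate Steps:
s(K) = 2
Y(h) = 1
l(a) = a*(-2 + a) (l(a) = (-2 + a)*a = a*(-2 + a))
((Y(5) + l(5)) + 148)*s(d(0 + 3)) = ((1 + 5*(-2 + 5)) + 148)*2 = ((1 + 5*3) + 148)*2 = ((1 + 15) + 148)*2 = (16 + 148)*2 = 164*2 = 328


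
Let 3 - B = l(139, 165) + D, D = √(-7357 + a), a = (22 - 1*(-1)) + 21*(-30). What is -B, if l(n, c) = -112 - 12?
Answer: -127 + 2*I*√1991 ≈ -127.0 + 89.241*I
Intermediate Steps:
a = -607 (a = (22 + 1) - 630 = 23 - 630 = -607)
l(n, c) = -124
D = 2*I*√1991 (D = √(-7357 - 607) = √(-7964) = 2*I*√1991 ≈ 89.241*I)
B = 127 - 2*I*√1991 (B = 3 - (-124 + 2*I*√1991) = 3 + (124 - 2*I*√1991) = 127 - 2*I*√1991 ≈ 127.0 - 89.241*I)
-B = -(127 - 2*I*√1991) = -127 + 2*I*√1991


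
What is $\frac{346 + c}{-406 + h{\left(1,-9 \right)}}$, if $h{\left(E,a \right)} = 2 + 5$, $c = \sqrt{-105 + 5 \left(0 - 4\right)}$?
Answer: $- \frac{346}{399} - \frac{5 i \sqrt{5}}{399} \approx -0.86717 - 0.028021 i$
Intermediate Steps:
$c = 5 i \sqrt{5}$ ($c = \sqrt{-105 + 5 \left(-4\right)} = \sqrt{-105 - 20} = \sqrt{-125} = 5 i \sqrt{5} \approx 11.18 i$)
$h{\left(E,a \right)} = 7$
$\frac{346 + c}{-406 + h{\left(1,-9 \right)}} = \frac{346 + 5 i \sqrt{5}}{-406 + 7} = \frac{346 + 5 i \sqrt{5}}{-399} = \left(346 + 5 i \sqrt{5}\right) \left(- \frac{1}{399}\right) = - \frac{346}{399} - \frac{5 i \sqrt{5}}{399}$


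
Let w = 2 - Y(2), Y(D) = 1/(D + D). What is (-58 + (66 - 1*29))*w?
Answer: -147/4 ≈ -36.750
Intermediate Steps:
Y(D) = 1/(2*D)
w = 7/4 (w = 2 - 1/(2*2) = 2 - 1*¼ = 2 - ¼ = 7/4 ≈ 1.7500)
(-58 + (66 - 1*29))*w = (-58 + (66 - 1*29))*(7/4) = (-58 + (66 - 29))*(7/4) = (-58 + 37)*(7/4) = -21*7/4 = -147/4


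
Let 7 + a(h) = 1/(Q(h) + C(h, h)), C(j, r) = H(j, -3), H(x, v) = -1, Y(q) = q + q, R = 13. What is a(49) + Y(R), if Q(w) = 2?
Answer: 20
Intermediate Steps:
Y(q) = 2*q
C(j, r) = -1
a(h) = -6 (a(h) = -7 + 1/(2 - 1) = -7 + 1/1 = -7 + 1 = -6)
a(49) + Y(R) = -6 + 2*13 = -6 + 26 = 20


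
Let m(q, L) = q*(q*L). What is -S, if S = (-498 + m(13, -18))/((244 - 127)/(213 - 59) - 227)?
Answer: -545160/34841 ≈ -15.647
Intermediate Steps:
m(q, L) = L*q² (m(q, L) = q*(L*q) = L*q²)
S = 545160/34841 (S = (-498 - 18*13²)/((244 - 127)/(213 - 59) - 227) = (-498 - 18*169)/(117/154 - 227) = (-498 - 3042)/(117*(1/154) - 227) = -3540/(117/154 - 227) = -3540/(-34841/154) = -3540*(-154/34841) = 545160/34841 ≈ 15.647)
-S = -1*545160/34841 = -545160/34841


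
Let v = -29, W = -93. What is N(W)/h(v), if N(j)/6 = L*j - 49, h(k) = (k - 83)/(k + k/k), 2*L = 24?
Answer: -3495/2 ≈ -1747.5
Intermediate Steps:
L = 12 (L = (1/2)*24 = 12)
h(k) = (-83 + k)/(1 + k) (h(k) = (-83 + k)/(k + 1) = (-83 + k)/(1 + k))
N(j) = -294 + 72*j (N(j) = 6*(12*j - 49) = 6*(-49 + 12*j) = -294 + 72*j)
N(W)/h(v) = (-294 + 72*(-93))/(((-83 - 29)/(1 - 29))) = (-294 - 6696)/((-112/(-28))) = -6990/((-1/28*(-112))) = -6990/4 = -6990*1/4 = -3495/2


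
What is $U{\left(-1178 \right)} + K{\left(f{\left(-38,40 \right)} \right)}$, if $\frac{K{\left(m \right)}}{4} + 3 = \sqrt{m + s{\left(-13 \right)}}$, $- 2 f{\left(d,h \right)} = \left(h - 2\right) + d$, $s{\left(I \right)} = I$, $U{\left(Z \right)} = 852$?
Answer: $840 + 4 i \sqrt{13} \approx 840.0 + 14.422 i$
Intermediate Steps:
$f{\left(d,h \right)} = 1 - \frac{d}{2} - \frac{h}{2}$ ($f{\left(d,h \right)} = - \frac{\left(h - 2\right) + d}{2} = - \frac{\left(-2 + h\right) + d}{2} = - \frac{-2 + d + h}{2} = 1 - \frac{d}{2} - \frac{h}{2}$)
$K{\left(m \right)} = -12 + 4 \sqrt{-13 + m}$ ($K{\left(m \right)} = -12 + 4 \sqrt{m - 13} = -12 + 4 \sqrt{-13 + m}$)
$U{\left(-1178 \right)} + K{\left(f{\left(-38,40 \right)} \right)} = 852 - \left(12 - 4 \sqrt{-13 - 0}\right) = 852 - \left(12 - 4 \sqrt{-13 + \left(1 + 19 - 20\right)}\right) = 852 - \left(12 - 4 \sqrt{-13 + 0}\right) = 852 - \left(12 - 4 \sqrt{-13}\right) = 852 - \left(12 - 4 i \sqrt{13}\right) = 840 + 4 i \sqrt{13}$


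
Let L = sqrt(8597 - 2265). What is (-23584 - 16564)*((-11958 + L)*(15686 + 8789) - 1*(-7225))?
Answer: 11749907394100 - 1965244600*sqrt(1583) ≈ 1.1672e+13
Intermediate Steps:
L = 2*sqrt(1583) (L = sqrt(6332) = 2*sqrt(1583) ≈ 79.574)
(-23584 - 16564)*((-11958 + L)*(15686 + 8789) - 1*(-7225)) = (-23584 - 16564)*((-11958 + 2*sqrt(1583))*(15686 + 8789) - 1*(-7225)) = -40148*((-11958 + 2*sqrt(1583))*24475 + 7225) = -40148*((-292672050 + 48950*sqrt(1583)) + 7225) = -40148*(-292664825 + 48950*sqrt(1583)) = 11749907394100 - 1965244600*sqrt(1583)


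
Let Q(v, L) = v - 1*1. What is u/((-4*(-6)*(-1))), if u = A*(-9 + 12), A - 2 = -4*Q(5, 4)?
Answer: 7/4 ≈ 1.7500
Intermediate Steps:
Q(v, L) = -1 + v (Q(v, L) = v - 1 = -1 + v)
A = -14 (A = 2 - 4*(-1 + 5) = 2 - 4*4 = 2 - 16 = -14)
u = -42 (u = -14*(-9 + 12) = -14*3 = -42)
u/((-4*(-6)*(-1))) = -42/(-4*(-6)*(-1)) = -42/(24*(-1)) = -42/(-24) = -42*(-1/24) = 7/4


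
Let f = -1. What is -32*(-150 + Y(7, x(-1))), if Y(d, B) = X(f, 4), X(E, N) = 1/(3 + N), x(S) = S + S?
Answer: 33568/7 ≈ 4795.4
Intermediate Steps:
x(S) = 2*S
Y(d, B) = ⅐ (Y(d, B) = 1/(3 + 4) = 1/7 = ⅐)
-32*(-150 + Y(7, x(-1))) = -32*(-150 + ⅐) = -32*(-1049/7) = 33568/7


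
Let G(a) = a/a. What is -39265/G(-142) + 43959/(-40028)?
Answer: -1571743379/40028 ≈ -39266.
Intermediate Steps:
G(a) = 1
-39265/G(-142) + 43959/(-40028) = -39265/1 + 43959/(-40028) = -39265*1 + 43959*(-1/40028) = -39265 - 43959/40028 = -1571743379/40028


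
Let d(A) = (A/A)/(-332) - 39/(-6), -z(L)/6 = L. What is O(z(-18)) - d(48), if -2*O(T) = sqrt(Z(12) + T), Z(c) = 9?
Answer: -2157/332 - 3*sqrt(13)/2 ≈ -11.905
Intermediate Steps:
z(L) = -6*L
O(T) = -sqrt(9 + T)/2
d(A) = 2157/332 (d(A) = 1*(-1/332) - 39*(-1/6) = -1/332 + 13/2 = 2157/332)
O(z(-18)) - d(48) = -sqrt(9 - 6*(-18))/2 - 1*2157/332 = -sqrt(9 + 108)/2 - 2157/332 = -3*sqrt(13)/2 - 2157/332 = -2157/332 - 3*sqrt(13)/2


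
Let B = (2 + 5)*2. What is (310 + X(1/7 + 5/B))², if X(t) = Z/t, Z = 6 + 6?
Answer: 111556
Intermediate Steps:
B = 14 (B = 7*2 = 14)
Z = 12
X(t) = 12/t
(310 + X(1/7 + 5/B))² = (310 + 12/(1/7 + 5/14))² = (310 + 12/(1*(⅐) + 5*(1/14)))² = (310 + 12/(⅐ + 5/14))² = (310 + 12/(½))² = (310 + 12*2)² = (310 + 24)² = 334² = 111556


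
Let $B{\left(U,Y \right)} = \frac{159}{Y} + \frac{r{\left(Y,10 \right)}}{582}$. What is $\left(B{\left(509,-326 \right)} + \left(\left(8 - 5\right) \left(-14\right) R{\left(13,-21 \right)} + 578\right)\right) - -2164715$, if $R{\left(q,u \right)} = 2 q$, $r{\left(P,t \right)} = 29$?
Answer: $\frac{102654525262}{47433} \approx 2.1642 \cdot 10^{6}$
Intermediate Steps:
$B{\left(U,Y \right)} = \frac{29}{582} + \frac{159}{Y}$ ($B{\left(U,Y \right)} = \frac{159}{Y} + \frac{29}{582} = \frac{29}{582} + \frac{159}{Y}$)
$\left(B{\left(509,-326 \right)} + \left(\left(8 - 5\right) \left(-14\right) R{\left(13,-21 \right)} + 578\right)\right) - -2164715 = \left(\left(\frac{29}{582} + \frac{159}{-326}\right) + \left(\left(8 - 5\right) \left(-14\right) 2 \cdot 13 + 578\right)\right) - -2164715 = \left(\left(\frac{29}{582} + 159 \left(- \frac{1}{326}\right)\right) + \left(3 \left(-14\right) 26 + 578\right)\right) + 2164715 = \left(\left(\frac{29}{582} - \frac{159}{326}\right) + \left(\left(-42\right) 26 + 578\right)\right) + 2164715 = \left(- \frac{20771}{47433} + \left(-1092 + 578\right)\right) + 2164715 = \left(- \frac{20771}{47433} - 514\right) + 2164715 = - \frac{24401333}{47433} + 2164715 = \frac{102654525262}{47433}$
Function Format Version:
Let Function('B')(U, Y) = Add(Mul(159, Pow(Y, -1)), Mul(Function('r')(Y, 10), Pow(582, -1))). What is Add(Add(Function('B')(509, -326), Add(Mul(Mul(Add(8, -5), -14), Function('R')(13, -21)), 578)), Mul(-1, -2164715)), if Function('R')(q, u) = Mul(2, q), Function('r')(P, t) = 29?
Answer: Rational(102654525262, 47433) ≈ 2.1642e+6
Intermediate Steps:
Function('B')(U, Y) = Add(Rational(29, 582), Mul(159, Pow(Y, -1))) (Function('B')(U, Y) = Add(Mul(159, Pow(Y, -1)), Mul(29, Pow(582, -1))) = Add(Mul(159, Pow(Y, -1)), Mul(29, Rational(1, 582))) = Add(Mul(159, Pow(Y, -1)), Rational(29, 582)) = Add(Rational(29, 582), Mul(159, Pow(Y, -1))))
Add(Add(Function('B')(509, -326), Add(Mul(Mul(Add(8, -5), -14), Function('R')(13, -21)), 578)), Mul(-1, -2164715)) = Add(Add(Add(Rational(29, 582), Mul(159, Pow(-326, -1))), Add(Mul(Mul(Add(8, -5), -14), Mul(2, 13)), 578)), Mul(-1, -2164715)) = Add(Add(Add(Rational(29, 582), Mul(159, Rational(-1, 326))), Add(Mul(Mul(3, -14), 26), 578)), 2164715) = Add(Add(Add(Rational(29, 582), Rational(-159, 326)), Add(Mul(-42, 26), 578)), 2164715) = Add(Add(Rational(-20771, 47433), Add(-1092, 578)), 2164715) = Add(Add(Rational(-20771, 47433), -514), 2164715) = Add(Rational(-24401333, 47433), 2164715) = Rational(102654525262, 47433)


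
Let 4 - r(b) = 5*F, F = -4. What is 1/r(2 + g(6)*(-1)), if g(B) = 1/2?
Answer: 1/24 ≈ 0.041667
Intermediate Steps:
g(B) = ½
r(b) = 24 (r(b) = 4 - 5*(-4) = 4 - 1*(-20) = 4 + 20 = 24)
1/r(2 + g(6)*(-1)) = 1/24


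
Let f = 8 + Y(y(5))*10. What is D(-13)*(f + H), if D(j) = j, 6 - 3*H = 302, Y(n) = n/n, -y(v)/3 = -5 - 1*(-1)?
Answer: 3146/3 ≈ 1048.7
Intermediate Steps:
y(v) = 12 (y(v) = -3*(-5 - 1*(-1)) = -3*(-5 + 1) = -3*(-4) = 12)
Y(n) = 1
H = -296/3 (H = 2 - 1/3*302 = 2 - 302/3 = -296/3 ≈ -98.667)
f = 18 (f = 8 + 1*10 = 8 + 10 = 18)
D(-13)*(f + H) = -13*(18 - 296/3) = -13*(-242/3) = 3146/3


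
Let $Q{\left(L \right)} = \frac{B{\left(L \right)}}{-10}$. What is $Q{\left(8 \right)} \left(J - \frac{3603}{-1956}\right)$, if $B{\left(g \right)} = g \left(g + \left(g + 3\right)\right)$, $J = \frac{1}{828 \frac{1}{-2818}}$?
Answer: $\frac{4003813}{168705} \approx 23.733$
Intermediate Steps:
$J = - \frac{1409}{414}$ ($J = \frac{1}{828 \left(- \frac{1}{2818}\right)} = \frac{1}{- \frac{414}{1409}} = - \frac{1409}{414} \approx -3.4034$)
$B{\left(g \right)} = g \left(3 + 2 g\right)$ ($B{\left(g \right)} = g \left(g + \left(3 + g\right)\right) = g \left(3 + 2 g\right)$)
$Q{\left(L \right)} = - \frac{L \left(3 + 2 L\right)}{10}$ ($Q{\left(L \right)} = \frac{L \left(3 + 2 L\right)}{-10} = L \left(3 + 2 L\right) \left(- \frac{1}{10}\right) = - \frac{L \left(3 + 2 L\right)}{10}$)
$Q{\left(8 \right)} \left(J - \frac{3603}{-1956}\right) = \left(- \frac{1}{10}\right) 8 \left(3 + 2 \cdot 8\right) \left(- \frac{1409}{414} - \frac{3603}{-1956}\right) = \left(- \frac{1}{10}\right) 8 \left(3 + 16\right) \left(- \frac{1409}{414} - - \frac{1201}{652}\right) = \left(- \frac{1}{10}\right) 8 \cdot 19 \left(- \frac{1409}{414} + \frac{1201}{652}\right) = \left(- \frac{76}{5}\right) \left(- \frac{210727}{134964}\right) = \frac{4003813}{168705}$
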